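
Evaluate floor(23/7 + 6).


23/7 = 3.2857
3.2857 + 6 = 9.2857
floor(9.2857) = 9

9


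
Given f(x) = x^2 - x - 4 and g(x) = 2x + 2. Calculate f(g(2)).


g(2) = 6
f(6) = 1*(6)^2 - 1*(6) - 4 = 26

26


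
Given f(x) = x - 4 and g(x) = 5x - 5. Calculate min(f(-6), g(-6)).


f(-6) = -10
g(-6) = -35
min = -35

-35


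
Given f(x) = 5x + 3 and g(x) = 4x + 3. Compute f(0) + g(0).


6


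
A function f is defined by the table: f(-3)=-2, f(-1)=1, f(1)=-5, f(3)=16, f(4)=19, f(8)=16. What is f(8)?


Reading from the table at x = 8

16


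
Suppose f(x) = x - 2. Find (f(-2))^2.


f(-2) = -4
(-4)^2 = 16

16


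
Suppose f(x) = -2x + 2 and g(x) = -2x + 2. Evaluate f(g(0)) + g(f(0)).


f(g(0)) = -2
g(f(0)) = -2
Sum = -4

-4


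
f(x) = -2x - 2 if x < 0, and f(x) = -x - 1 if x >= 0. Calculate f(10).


10 satisfies x >= 0
f(10) = -11

-11


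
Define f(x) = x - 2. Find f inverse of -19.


Solve x - 2 = -19
x = (-19 + 2) / 1 = -17

-17


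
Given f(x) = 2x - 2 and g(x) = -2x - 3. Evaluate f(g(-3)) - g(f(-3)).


f(g(-3)) = 4
g(f(-3)) = 13
Difference = -9

-9


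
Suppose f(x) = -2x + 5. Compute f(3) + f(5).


-6


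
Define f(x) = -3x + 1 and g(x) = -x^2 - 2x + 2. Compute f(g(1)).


4


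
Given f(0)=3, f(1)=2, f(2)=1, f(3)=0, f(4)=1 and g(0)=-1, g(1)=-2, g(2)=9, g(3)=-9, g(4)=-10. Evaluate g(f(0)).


f(0) = 3
g(3) = -9

-9


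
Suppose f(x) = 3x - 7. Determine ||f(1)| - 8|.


f(1) = -4
|-4| = 4
|4 - 8| = 4

4


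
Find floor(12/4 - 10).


12/4 = 3
3 - 10 = -7
floor(-7) = -7

-7


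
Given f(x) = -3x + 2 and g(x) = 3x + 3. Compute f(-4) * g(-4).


f(-4) = 14
g(-4) = -9
Product = -126

-126


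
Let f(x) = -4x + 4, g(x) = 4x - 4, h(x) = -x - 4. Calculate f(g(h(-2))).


52


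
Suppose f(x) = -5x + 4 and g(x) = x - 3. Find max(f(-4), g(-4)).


f(-4) = 24
g(-4) = -7
max = 24

24


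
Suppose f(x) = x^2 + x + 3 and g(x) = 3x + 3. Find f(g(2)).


g(2) = 9
f(9) = 1*(9)^2 + 1*(9) + 3 = 93

93


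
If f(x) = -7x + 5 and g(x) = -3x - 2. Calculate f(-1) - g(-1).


f(-1) = 12
g(-1) = 1
Difference = 11

11


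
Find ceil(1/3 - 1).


1/3 = 0.3333
0.3333 - 1 = -0.6667
ceil(-0.6667) = 0

0


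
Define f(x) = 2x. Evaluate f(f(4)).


f(4) = 8
f(8) = 16

16


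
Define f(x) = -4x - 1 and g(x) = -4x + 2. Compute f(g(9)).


g(9) = -34
f(-34) = 135

135


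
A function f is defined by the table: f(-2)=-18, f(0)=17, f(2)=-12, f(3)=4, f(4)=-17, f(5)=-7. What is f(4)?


Reading from the table at x = 4

-17


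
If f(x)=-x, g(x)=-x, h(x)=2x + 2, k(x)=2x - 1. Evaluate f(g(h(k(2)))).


k(2) = 3
h(3) = 8
g(8) = -8
f(-8) = 8

8


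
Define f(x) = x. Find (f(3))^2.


9


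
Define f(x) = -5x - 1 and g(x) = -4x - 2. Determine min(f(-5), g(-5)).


f(-5) = 24
g(-5) = 18
min = 18

18


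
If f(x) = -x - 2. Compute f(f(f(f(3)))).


f(3) = -5
f(-5) = 3
f(3) = -5
f(-5) = 3

3


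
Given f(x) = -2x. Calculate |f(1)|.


2


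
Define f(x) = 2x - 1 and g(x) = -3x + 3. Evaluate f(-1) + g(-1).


f(-1) = -3
g(-1) = 6
Sum = 3

3


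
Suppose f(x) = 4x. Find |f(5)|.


f(5) = 20
|20| = 20

20


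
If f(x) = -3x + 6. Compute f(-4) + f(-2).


30


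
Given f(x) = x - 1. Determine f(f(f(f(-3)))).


f(-3) = -4
f(-4) = -5
f(-5) = -6
f(-6) = -7

-7


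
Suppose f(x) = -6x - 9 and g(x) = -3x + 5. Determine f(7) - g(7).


f(7) = -51
g(7) = -16
Difference = -35

-35


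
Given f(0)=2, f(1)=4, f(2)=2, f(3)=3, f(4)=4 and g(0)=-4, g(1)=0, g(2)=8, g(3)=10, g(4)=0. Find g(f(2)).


8


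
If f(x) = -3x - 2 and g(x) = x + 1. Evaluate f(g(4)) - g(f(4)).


f(g(4)) = -17
g(f(4)) = -13
Difference = -4

-4


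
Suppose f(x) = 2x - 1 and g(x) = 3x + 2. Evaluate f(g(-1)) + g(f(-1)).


-10


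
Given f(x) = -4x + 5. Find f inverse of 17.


Solve -4x + 5 = 17
x = (17 - 5) / (-4) = -3

-3


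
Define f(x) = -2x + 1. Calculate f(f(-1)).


f(-1) = 3
f(3) = -5

-5


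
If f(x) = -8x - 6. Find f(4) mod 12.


f(4) = -38
-38 mod 12 = 10

10


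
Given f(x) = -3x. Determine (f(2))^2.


f(2) = -6
(-6)^2 = 36

36


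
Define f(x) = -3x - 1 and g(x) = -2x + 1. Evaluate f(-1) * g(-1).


f(-1) = 2
g(-1) = 3
Product = 6

6


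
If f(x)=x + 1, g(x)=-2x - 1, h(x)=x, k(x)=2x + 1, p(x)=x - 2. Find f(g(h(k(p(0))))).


p(0) = -2
k(-2) = -3
h(-3) = -3
g(-3) = 5
f(5) = 6

6


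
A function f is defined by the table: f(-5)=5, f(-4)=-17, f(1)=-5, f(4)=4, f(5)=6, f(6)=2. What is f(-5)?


Reading from the table at x = -5

5


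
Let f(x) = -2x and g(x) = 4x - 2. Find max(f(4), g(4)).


14


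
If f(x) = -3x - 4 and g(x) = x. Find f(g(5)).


g(5) = 5
f(5) = -19

-19


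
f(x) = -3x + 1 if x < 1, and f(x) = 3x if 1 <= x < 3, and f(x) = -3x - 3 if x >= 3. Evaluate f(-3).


-3 satisfies x < 1
f(-3) = 10

10


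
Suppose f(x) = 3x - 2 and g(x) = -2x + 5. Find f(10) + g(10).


f(10) = 28
g(10) = -15
Sum = 13

13


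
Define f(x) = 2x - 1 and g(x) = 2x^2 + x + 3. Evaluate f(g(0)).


g(0) = 3
f(3) = 5

5


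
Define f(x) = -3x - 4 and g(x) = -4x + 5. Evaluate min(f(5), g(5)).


f(5) = -19
g(5) = -15
min = -19

-19


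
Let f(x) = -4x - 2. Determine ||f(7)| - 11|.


f(7) = -30
|-30| = 30
|30 - 11| = 19

19


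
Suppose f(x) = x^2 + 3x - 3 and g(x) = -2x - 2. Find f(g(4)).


g(4) = -10
f(-10) = 1*(-10)^2 + 3*(-10) - 3 = 67

67


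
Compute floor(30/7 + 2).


30/7 = 4.2857
4.2857 + 2 = 6.2857
floor(6.2857) = 6

6


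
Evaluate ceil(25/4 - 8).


25/4 = 6.25
6.25 - 8 = -1.75
ceil(-1.75) = -1

-1


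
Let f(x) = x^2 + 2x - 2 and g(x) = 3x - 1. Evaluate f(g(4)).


g(4) = 11
f(11) = 1*(11)^2 + 2*(11) - 2 = 141

141


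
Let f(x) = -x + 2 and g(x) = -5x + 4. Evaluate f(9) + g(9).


f(9) = -7
g(9) = -41
Sum = -48

-48


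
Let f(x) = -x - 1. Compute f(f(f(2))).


f(2) = -3
f(-3) = 2
f(2) = -3

-3


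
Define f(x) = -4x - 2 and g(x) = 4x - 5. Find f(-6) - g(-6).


f(-6) = 22
g(-6) = -29
Difference = 51

51


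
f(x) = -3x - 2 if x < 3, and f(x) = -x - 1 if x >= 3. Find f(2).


2 satisfies x < 3
f(2) = -8

-8


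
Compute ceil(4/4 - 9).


4/4 = 1
1 - 9 = -8
ceil(-8) = -8

-8


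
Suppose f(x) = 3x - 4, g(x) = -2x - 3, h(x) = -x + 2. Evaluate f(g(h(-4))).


h(-4) = 6
g(6) = -15
f(-15) = -49

-49


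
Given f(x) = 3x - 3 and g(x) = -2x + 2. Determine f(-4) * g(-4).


-150


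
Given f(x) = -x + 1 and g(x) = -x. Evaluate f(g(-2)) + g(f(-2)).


f(g(-2)) = -1
g(f(-2)) = -3
Sum = -4

-4


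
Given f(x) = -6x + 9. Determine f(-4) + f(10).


f(-4) = 33
f(10) = -51
Sum = -18

-18


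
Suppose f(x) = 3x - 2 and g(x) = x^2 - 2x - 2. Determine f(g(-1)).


g(-1) = 1
f(1) = 1

1


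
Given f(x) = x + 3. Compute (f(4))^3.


343


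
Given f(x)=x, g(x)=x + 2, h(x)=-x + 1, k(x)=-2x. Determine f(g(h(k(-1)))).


k(-1) = 2
h(2) = -1
g(-1) = 1
f(1) = 1

1


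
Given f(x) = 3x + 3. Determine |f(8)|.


f(8) = 27
|27| = 27

27


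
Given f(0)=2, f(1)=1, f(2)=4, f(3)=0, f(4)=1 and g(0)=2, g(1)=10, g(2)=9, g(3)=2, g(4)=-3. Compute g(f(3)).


f(3) = 0
g(0) = 2

2


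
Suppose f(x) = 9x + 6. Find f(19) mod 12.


f(19) = 177
177 mod 12 = 9

9


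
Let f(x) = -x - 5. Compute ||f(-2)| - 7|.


f(-2) = -3
|-3| = 3
|3 - 7| = 4

4


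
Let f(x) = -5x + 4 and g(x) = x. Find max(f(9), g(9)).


f(9) = -41
g(9) = 9
max = 9

9


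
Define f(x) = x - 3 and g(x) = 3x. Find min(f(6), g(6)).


f(6) = 3
g(6) = 18
min = 3

3


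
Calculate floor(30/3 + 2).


30/3 = 10
10 + 2 = 12
floor(12) = 12

12


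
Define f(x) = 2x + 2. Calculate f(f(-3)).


f(-3) = -4
f(-4) = -6

-6


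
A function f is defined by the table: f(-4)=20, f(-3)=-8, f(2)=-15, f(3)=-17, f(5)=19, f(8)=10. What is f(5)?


19


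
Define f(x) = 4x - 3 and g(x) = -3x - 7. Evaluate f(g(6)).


g(6) = -25
f(-25) = -103

-103


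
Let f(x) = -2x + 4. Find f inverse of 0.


Solve -2x + 4 = 0
x = (0 - 4) / (-2) = 2

2


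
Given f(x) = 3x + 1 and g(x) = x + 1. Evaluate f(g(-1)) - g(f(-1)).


f(g(-1)) = 1
g(f(-1)) = -1
Difference = 2

2


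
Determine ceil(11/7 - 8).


11/7 = 1.5714
1.5714 - 8 = -6.4286
ceil(-6.4286) = -6

-6


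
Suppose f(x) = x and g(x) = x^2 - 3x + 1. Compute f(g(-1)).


g(-1) = 5
f(5) = 5

5


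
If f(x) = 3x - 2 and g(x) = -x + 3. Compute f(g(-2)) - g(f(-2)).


f(g(-2)) = 13
g(f(-2)) = 11
Difference = 2

2


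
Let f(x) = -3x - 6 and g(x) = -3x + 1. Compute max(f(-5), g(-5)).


f(-5) = 9
g(-5) = 16
max = 16

16


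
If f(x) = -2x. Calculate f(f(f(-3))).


f(-3) = 6
f(6) = -12
f(-12) = 24

24


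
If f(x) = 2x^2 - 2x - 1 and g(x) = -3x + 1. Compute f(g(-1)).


23


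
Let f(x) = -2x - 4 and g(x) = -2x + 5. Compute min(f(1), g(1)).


-6


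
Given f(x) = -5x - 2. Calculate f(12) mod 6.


4


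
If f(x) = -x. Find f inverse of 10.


Solve -x = 10
x = (10) / (-1) = -10

-10


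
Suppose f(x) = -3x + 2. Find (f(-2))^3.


f(-2) = 8
(8)^3 = 512

512


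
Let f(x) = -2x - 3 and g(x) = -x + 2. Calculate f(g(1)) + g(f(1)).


f(g(1)) = -5
g(f(1)) = 7
Sum = 2

2


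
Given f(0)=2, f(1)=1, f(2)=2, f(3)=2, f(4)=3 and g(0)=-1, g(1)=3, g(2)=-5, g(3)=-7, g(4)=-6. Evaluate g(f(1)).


f(1) = 1
g(1) = 3

3


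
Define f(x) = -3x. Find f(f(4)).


f(4) = -12
f(-12) = 36

36


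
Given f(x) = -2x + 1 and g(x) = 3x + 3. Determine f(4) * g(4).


f(4) = -7
g(4) = 15
Product = -105

-105


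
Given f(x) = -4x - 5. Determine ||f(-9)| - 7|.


f(-9) = 31
|31| = 31
|31 - 7| = 24

24


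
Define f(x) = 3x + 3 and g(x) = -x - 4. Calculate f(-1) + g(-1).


f(-1) = 0
g(-1) = -3
Sum = -3

-3


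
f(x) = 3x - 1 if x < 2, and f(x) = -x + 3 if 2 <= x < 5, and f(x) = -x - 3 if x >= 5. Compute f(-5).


-5 satisfies x < 2
f(-5) = -16

-16


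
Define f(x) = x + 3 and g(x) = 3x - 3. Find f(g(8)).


g(8) = 21
f(21) = 24

24


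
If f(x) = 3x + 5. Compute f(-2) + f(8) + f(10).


63


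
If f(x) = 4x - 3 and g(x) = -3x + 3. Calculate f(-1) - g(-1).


f(-1) = -7
g(-1) = 6
Difference = -13

-13


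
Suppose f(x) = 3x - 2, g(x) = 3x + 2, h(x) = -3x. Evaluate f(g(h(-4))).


h(-4) = 12
g(12) = 38
f(38) = 112

112


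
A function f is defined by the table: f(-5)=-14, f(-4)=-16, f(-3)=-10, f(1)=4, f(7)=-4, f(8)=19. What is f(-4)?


Reading from the table at x = -4

-16


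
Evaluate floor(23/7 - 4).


23/7 = 3.2857
3.2857 - 4 = -0.7143
floor(-0.7143) = -1

-1


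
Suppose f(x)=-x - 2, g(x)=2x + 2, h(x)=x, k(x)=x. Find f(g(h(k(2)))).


k(2) = 2
h(2) = 2
g(2) = 6
f(6) = -8

-8


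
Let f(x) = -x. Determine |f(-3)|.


3


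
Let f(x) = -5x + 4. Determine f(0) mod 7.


4


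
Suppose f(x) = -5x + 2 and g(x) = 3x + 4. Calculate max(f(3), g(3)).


f(3) = -13
g(3) = 13
max = 13

13


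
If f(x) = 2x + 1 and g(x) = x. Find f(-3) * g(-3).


15


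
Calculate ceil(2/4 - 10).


2/4 = 0.5
0.5 - 10 = -9.5
ceil(-9.5) = -9

-9


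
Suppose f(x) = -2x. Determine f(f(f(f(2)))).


f(2) = -4
f(-4) = 8
f(8) = -16
f(-16) = 32

32


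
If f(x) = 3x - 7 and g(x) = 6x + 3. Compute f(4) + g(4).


f(4) = 5
g(4) = 27
Sum = 32

32


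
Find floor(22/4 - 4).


1


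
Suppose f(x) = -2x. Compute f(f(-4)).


f(-4) = 8
f(8) = -16

-16


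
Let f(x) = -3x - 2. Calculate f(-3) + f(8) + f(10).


f(-3) = 7
f(8) = -26
f(10) = -32
Sum = -51

-51


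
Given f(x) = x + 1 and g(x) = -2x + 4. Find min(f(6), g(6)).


f(6) = 7
g(6) = -8
min = -8

-8


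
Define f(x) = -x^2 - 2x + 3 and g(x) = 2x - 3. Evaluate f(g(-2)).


g(-2) = -7
f(-7) = (-1)*(-7)^2 - 2*(-7) + 3 = -32

-32


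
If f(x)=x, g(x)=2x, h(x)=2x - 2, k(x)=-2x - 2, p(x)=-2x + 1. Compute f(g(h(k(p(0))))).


p(0) = 1
k(1) = -4
h(-4) = -10
g(-10) = -20
f(-20) = -20

-20


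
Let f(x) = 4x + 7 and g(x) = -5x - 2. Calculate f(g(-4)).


79


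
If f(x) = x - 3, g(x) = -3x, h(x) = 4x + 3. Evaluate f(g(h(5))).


h(5) = 23
g(23) = -69
f(-69) = -72

-72


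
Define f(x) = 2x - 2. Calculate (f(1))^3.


f(1) = 0
(0)^3 = 0

0


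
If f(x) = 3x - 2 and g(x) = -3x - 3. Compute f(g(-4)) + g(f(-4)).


f(g(-4)) = 25
g(f(-4)) = 39
Sum = 64

64


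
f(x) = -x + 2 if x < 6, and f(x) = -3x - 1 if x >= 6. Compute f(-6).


-6 satisfies x < 6
f(-6) = 8

8


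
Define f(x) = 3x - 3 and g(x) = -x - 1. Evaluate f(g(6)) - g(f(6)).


f(g(6)) = -24
g(f(6)) = -16
Difference = -8

-8


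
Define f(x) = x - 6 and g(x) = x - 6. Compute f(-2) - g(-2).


f(-2) = -8
g(-2) = -8
Difference = 0

0


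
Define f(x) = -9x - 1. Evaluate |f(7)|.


f(7) = -64
|-64| = 64

64


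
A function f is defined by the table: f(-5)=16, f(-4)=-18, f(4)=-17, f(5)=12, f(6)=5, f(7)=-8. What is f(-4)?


Reading from the table at x = -4

-18


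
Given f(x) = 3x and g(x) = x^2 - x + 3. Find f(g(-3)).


g(-3) = 15
f(15) = 45

45


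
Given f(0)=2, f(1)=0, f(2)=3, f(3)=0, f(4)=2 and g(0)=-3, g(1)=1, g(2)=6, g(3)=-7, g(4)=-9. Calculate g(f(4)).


f(4) = 2
g(2) = 6

6


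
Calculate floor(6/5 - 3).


6/5 = 1.2
1.2 - 3 = -1.8
floor(-1.8) = -2

-2


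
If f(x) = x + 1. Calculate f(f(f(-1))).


2


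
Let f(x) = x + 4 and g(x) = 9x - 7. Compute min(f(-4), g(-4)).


f(-4) = 0
g(-4) = -43
min = -43

-43


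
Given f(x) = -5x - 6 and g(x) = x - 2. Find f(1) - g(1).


-10


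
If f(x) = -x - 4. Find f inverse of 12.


Solve -x - 4 = 12
x = (12 + 4) / (-1) = -16

-16


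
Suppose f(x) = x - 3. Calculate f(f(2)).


f(2) = -1
f(-1) = -4

-4


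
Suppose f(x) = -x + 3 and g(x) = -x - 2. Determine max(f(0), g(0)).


3


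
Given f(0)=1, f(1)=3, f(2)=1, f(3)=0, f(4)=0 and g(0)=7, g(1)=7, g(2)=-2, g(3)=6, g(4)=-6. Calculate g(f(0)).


f(0) = 1
g(1) = 7

7


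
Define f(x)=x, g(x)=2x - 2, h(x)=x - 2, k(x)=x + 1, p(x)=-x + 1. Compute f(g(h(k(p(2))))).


p(2) = -1
k(-1) = 0
h(0) = -2
g(-2) = -6
f(-6) = -6

-6


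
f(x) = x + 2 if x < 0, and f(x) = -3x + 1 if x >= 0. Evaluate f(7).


7 satisfies x >= 0
f(7) = -20

-20


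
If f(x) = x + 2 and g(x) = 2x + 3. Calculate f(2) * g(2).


f(2) = 4
g(2) = 7
Product = 28

28


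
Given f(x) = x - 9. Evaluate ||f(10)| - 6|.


f(10) = 1
|1| = 1
|1 - 6| = 5

5


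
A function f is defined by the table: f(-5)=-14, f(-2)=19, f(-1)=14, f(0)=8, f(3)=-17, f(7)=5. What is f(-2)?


Reading from the table at x = -2

19


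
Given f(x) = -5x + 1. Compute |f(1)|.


f(1) = -4
|-4| = 4

4


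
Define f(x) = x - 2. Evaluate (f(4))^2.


4


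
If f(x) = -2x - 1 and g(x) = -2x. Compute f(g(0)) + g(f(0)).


f(g(0)) = -1
g(f(0)) = 2
Sum = 1

1


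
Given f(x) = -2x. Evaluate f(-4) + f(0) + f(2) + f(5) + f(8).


f(-4) = 8
f(0) = 0
f(2) = -4
f(5) = -10
f(8) = -16
Sum = -22

-22


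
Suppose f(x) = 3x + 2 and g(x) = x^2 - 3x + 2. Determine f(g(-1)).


g(-1) = 6
f(6) = 20

20


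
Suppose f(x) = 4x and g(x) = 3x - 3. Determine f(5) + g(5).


32


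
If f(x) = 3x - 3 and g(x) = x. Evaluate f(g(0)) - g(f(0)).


f(g(0)) = -3
g(f(0)) = -3
Difference = 0

0


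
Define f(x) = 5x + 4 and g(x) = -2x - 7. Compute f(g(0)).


g(0) = -7
f(-7) = -31

-31


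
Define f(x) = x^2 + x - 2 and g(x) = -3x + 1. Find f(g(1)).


g(1) = -2
f(-2) = 1*(-2)^2 + 1*(-2) - 2 = 0

0


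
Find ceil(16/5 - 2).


2


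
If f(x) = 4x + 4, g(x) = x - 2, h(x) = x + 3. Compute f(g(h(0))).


h(0) = 3
g(3) = 1
f(1) = 8

8


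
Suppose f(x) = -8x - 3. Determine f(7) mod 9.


4


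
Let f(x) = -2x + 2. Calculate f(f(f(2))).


-10


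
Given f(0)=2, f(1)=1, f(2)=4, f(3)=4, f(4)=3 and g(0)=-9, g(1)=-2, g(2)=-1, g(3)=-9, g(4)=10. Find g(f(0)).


f(0) = 2
g(2) = -1

-1


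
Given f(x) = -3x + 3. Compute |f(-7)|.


f(-7) = 24
|24| = 24

24


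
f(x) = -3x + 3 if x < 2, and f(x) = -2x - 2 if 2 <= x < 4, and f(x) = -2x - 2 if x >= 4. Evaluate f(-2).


9


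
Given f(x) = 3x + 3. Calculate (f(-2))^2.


f(-2) = -3
(-3)^2 = 9

9


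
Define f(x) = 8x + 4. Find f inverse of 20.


Solve 8x + 4 = 20
x = (20 - 4) / 8 = 2

2


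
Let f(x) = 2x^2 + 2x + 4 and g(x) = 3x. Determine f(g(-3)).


g(-3) = -9
f(-9) = 2*(-9)^2 + 2*(-9) + 4 = 148

148


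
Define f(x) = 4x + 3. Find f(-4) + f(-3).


f(-4) = -13
f(-3) = -9
Sum = -22

-22


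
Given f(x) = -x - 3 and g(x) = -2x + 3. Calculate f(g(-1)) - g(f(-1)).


f(g(-1)) = -8
g(f(-1)) = 7
Difference = -15

-15


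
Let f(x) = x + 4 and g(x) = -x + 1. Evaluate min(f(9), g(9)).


-8


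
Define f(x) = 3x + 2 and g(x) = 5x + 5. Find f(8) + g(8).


f(8) = 26
g(8) = 45
Sum = 71

71


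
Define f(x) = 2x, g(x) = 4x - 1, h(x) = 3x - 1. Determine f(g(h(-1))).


h(-1) = -4
g(-4) = -17
f(-17) = -34

-34


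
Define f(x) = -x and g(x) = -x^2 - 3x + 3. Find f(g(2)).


7


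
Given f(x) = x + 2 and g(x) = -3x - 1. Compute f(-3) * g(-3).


-8


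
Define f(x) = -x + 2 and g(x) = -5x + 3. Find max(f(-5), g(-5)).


28


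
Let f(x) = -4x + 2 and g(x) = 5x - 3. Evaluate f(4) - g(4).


-31


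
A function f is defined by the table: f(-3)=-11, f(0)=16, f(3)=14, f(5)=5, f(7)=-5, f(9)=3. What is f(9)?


Reading from the table at x = 9

3


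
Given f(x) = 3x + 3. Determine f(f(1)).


f(1) = 6
f(6) = 21

21


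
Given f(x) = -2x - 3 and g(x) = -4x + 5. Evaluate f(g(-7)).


-69


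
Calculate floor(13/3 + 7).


13/3 = 4.3333
4.3333 + 7 = 11.3333
floor(11.3333) = 11

11


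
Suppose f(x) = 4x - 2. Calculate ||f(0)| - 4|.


2


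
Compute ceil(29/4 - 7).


29/4 = 7.25
7.25 - 7 = 0.25
ceil(0.25) = 1

1


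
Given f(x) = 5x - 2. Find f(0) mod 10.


f(0) = -2
-2 mod 10 = 8

8


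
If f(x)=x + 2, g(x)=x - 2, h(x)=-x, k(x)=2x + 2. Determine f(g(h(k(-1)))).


k(-1) = 0
h(0) = 0
g(0) = -2
f(-2) = 0

0


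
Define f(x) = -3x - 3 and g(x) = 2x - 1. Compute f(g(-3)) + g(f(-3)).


f(g(-3)) = 18
g(f(-3)) = 11
Sum = 29

29


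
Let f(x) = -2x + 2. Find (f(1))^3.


f(1) = 0
(0)^3 = 0

0


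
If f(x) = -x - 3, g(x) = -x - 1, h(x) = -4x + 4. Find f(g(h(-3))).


14


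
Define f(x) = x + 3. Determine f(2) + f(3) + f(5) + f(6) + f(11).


f(2) = 5
f(3) = 6
f(5) = 8
f(6) = 9
f(11) = 14
Sum = 42

42


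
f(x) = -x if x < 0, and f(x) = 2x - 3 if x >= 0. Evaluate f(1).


1 satisfies x >= 0
f(1) = -1

-1


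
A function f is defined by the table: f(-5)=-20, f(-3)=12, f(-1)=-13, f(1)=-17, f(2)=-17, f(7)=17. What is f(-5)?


Reading from the table at x = -5

-20


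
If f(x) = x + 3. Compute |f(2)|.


f(2) = 5
|5| = 5

5


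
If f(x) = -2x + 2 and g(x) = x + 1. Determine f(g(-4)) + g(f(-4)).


f(g(-4)) = 8
g(f(-4)) = 11
Sum = 19

19


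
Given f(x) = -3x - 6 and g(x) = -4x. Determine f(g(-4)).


g(-4) = 16
f(16) = -54

-54


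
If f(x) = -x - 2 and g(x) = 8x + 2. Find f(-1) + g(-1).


f(-1) = -1
g(-1) = -6
Sum = -7

-7


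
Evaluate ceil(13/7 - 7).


13/7 = 1.8571
1.8571 - 7 = -5.1429
ceil(-5.1429) = -5

-5


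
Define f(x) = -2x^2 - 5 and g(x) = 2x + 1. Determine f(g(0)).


g(0) = 1
f(1) = (-2)*(1)^2 - 5 = -7

-7


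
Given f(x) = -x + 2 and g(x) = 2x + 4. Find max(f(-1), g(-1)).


f(-1) = 3
g(-1) = 2
max = 3

3


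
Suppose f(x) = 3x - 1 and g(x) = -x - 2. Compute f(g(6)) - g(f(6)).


f(g(6)) = -25
g(f(6)) = -19
Difference = -6

-6


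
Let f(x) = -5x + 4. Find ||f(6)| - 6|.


20


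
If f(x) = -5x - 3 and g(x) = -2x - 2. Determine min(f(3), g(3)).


f(3) = -18
g(3) = -8
min = -18

-18


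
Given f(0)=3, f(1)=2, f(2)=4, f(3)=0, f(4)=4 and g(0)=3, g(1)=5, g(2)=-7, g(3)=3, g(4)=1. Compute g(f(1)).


f(1) = 2
g(2) = -7

-7


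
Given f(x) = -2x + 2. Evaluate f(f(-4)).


f(-4) = 10
f(10) = -18

-18


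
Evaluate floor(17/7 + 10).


17/7 = 2.4286
2.4286 + 10 = 12.4286
floor(12.4286) = 12

12


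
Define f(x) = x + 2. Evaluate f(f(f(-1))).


5


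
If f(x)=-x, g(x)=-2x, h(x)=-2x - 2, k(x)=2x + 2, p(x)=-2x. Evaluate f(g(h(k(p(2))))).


p(2) = -4
k(-4) = -6
h(-6) = 10
g(10) = -20
f(-20) = 20

20


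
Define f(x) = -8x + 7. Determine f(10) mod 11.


f(10) = -73
-73 mod 11 = 4

4


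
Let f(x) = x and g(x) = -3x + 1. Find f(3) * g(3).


-24


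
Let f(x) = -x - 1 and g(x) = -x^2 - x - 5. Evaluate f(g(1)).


g(1) = -7
f(-7) = 6

6


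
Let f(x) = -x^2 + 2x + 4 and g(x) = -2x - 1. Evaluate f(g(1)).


g(1) = -3
f(-3) = (-1)*(-3)^2 + 2*(-3) + 4 = -11

-11


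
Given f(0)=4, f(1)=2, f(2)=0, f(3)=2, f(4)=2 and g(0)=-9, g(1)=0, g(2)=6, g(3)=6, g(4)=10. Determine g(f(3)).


f(3) = 2
g(2) = 6

6


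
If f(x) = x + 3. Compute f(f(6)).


f(6) = 9
f(9) = 12

12


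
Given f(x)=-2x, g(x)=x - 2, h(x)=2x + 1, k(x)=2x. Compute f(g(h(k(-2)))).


k(-2) = -4
h(-4) = -7
g(-7) = -9
f(-9) = 18

18


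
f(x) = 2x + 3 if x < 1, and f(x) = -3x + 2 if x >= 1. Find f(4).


4 satisfies x >= 1
f(4) = -10

-10


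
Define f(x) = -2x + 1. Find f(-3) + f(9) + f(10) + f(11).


-50


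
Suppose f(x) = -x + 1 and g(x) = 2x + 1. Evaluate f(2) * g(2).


-5


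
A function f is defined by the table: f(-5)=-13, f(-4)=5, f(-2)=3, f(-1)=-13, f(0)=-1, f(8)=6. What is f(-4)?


Reading from the table at x = -4

5


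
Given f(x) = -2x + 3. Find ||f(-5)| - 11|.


f(-5) = 13
|13| = 13
|13 - 11| = 2

2


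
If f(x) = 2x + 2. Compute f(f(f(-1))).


6


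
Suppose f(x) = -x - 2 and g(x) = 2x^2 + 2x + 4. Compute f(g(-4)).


g(-4) = 28
f(28) = -30

-30


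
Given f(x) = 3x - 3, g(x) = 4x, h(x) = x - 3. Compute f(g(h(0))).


h(0) = -3
g(-3) = -12
f(-12) = -39

-39


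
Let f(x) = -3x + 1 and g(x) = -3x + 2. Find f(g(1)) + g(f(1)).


f(g(1)) = 4
g(f(1)) = 8
Sum = 12

12


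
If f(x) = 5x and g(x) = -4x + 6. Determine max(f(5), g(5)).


25


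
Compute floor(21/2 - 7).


21/2 = 10.5
10.5 - 7 = 3.5
floor(3.5) = 3

3


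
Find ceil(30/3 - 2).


30/3 = 10
10 - 2 = 8
ceil(8) = 8

8


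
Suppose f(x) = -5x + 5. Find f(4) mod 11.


f(4) = -15
-15 mod 11 = 7

7


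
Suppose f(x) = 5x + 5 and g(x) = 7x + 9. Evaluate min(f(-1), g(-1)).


f(-1) = 0
g(-1) = 2
min = 0

0


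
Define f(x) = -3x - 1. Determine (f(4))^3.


f(4) = -13
(-13)^3 = -2197

-2197


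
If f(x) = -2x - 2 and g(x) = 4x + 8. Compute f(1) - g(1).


f(1) = -4
g(1) = 12
Difference = -16

-16


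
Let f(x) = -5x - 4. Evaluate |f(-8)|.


36


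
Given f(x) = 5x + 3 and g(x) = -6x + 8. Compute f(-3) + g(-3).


f(-3) = -12
g(-3) = 26
Sum = 14

14


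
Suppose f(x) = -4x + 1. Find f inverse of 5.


-1


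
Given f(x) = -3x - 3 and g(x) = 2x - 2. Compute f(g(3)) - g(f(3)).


f(g(3)) = -15
g(f(3)) = -26
Difference = 11

11


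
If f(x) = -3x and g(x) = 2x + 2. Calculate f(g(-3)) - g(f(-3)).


f(g(-3)) = 12
g(f(-3)) = 20
Difference = -8

-8


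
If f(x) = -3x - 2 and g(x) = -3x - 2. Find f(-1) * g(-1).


f(-1) = 1
g(-1) = 1
Product = 1

1


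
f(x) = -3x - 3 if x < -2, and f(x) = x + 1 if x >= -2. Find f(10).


10 satisfies x >= -2
f(10) = 11

11


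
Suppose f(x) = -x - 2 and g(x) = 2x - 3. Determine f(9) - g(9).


-26


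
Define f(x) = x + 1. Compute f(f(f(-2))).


f(-2) = -1
f(-1) = 0
f(0) = 1

1


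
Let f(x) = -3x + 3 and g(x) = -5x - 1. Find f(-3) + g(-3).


26


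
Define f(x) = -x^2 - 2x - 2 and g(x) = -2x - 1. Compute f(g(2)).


g(2) = -5
f(-5) = (-1)*(-5)^2 - 2*(-5) - 2 = -17

-17


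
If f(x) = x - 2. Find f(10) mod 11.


f(10) = 8
8 mod 11 = 8

8


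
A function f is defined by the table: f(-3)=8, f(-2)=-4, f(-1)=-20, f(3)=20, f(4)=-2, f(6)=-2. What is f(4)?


Reading from the table at x = 4

-2


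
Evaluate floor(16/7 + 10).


12


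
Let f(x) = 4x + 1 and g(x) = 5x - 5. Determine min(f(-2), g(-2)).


f(-2) = -7
g(-2) = -15
min = -15

-15


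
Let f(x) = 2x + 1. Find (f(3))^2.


f(3) = 7
(7)^2 = 49

49


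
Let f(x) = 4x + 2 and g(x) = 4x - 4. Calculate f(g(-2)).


g(-2) = -12
f(-12) = -46

-46


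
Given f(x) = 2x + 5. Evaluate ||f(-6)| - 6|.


f(-6) = -7
|-7| = 7
|7 - 6| = 1

1


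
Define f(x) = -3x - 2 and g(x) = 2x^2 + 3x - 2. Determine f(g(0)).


g(0) = -2
f(-2) = 4

4


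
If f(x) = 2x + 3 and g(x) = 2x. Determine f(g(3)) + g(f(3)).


f(g(3)) = 15
g(f(3)) = 18
Sum = 33

33


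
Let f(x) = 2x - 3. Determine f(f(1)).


f(1) = -1
f(-1) = -5

-5


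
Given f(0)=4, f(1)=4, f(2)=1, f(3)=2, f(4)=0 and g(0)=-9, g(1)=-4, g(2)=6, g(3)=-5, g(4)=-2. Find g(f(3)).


f(3) = 2
g(2) = 6

6


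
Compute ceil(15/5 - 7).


-4


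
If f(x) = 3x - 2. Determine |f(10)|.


f(10) = 28
|28| = 28

28


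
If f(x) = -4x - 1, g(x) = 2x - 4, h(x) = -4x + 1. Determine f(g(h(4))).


h(4) = -15
g(-15) = -34
f(-34) = 135

135


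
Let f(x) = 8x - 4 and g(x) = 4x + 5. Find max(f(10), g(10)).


f(10) = 76
g(10) = 45
max = 76

76


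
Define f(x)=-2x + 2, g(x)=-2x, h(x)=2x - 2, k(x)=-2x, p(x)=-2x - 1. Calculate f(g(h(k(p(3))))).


p(3) = -7
k(-7) = 14
h(14) = 26
g(26) = -52
f(-52) = 106

106


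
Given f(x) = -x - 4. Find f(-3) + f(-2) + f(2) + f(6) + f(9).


f(-3) = -1
f(-2) = -2
f(2) = -6
f(6) = -10
f(9) = -13
Sum = -32

-32


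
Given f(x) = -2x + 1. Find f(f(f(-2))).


f(-2) = 5
f(5) = -9
f(-9) = 19

19


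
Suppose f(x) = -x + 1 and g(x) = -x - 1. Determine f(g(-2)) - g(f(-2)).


f(g(-2)) = 0
g(f(-2)) = -4
Difference = 4

4


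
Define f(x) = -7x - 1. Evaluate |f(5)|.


f(5) = -36
|-36| = 36

36


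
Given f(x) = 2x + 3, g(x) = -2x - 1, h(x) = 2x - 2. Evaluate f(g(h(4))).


h(4) = 6
g(6) = -13
f(-13) = -23

-23


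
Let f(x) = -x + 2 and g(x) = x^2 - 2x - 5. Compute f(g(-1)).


g(-1) = -2
f(-2) = 4

4


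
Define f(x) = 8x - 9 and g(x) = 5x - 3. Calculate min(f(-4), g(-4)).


f(-4) = -41
g(-4) = -23
min = -41

-41


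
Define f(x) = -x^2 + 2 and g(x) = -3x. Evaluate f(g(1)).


g(1) = -3
f(-3) = (-1)*(-3)^2 + 2 = -7

-7


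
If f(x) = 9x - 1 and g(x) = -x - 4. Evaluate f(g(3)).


-64


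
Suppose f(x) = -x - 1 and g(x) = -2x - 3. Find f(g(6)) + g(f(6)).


f(g(6)) = 14
g(f(6)) = 11
Sum = 25

25


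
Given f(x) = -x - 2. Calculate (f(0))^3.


f(0) = -2
(-2)^3 = -8

-8


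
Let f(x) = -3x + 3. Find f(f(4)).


f(4) = -9
f(-9) = 30

30


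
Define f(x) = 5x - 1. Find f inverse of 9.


Solve 5x - 1 = 9
x = (9 + 1) / 5 = 2

2


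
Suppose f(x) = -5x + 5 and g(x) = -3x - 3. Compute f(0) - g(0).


f(0) = 5
g(0) = -3
Difference = 8

8


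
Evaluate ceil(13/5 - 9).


13/5 = 2.6
2.6 - 9 = -6.4
ceil(-6.4) = -6

-6


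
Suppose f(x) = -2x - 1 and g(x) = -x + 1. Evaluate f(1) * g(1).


f(1) = -3
g(1) = 0
Product = 0

0


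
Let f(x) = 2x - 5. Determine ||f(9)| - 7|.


f(9) = 13
|13| = 13
|13 - 7| = 6

6


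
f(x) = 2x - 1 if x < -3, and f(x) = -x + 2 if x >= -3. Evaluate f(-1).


-1 satisfies x >= -3
f(-1) = 3

3


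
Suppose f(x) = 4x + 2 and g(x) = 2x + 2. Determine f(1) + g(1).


f(1) = 6
g(1) = 4
Sum = 10

10


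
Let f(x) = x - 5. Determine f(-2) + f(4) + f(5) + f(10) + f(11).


f(-2) = -7
f(4) = -1
f(5) = 0
f(10) = 5
f(11) = 6
Sum = 3

3


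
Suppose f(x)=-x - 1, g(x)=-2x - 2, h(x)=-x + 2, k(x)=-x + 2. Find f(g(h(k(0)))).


k(0) = 2
h(2) = 0
g(0) = -2
f(-2) = 1

1


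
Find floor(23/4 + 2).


23/4 = 5.75
5.75 + 2 = 7.75
floor(7.75) = 7

7


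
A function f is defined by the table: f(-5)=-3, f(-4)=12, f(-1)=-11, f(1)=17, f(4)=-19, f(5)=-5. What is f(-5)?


Reading from the table at x = -5

-3


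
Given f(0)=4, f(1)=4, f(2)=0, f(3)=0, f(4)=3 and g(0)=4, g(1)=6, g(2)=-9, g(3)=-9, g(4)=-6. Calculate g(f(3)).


f(3) = 0
g(0) = 4

4


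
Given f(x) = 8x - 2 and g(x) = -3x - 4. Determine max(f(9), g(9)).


f(9) = 70
g(9) = -31
max = 70

70


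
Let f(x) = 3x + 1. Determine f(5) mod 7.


f(5) = 16
16 mod 7 = 2

2


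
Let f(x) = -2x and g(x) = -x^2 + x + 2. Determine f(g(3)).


g(3) = -4
f(-4) = 8

8


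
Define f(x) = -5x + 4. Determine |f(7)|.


f(7) = -31
|-31| = 31

31


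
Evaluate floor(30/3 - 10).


30/3 = 10
10 - 10 = 0
floor(0) = 0

0


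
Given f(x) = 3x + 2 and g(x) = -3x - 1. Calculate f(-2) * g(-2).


f(-2) = -4
g(-2) = 5
Product = -20

-20


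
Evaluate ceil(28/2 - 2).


28/2 = 14
14 - 2 = 12
ceil(12) = 12

12


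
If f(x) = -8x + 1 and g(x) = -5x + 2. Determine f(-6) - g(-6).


17


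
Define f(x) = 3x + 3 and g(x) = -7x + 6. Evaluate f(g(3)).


-42


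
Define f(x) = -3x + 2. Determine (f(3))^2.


f(3) = -7
(-7)^2 = 49

49


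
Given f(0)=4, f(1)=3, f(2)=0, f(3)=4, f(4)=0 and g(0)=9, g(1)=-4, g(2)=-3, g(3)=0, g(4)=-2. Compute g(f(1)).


f(1) = 3
g(3) = 0

0


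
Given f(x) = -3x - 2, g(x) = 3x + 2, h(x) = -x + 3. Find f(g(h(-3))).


h(-3) = 6
g(6) = 20
f(20) = -62

-62


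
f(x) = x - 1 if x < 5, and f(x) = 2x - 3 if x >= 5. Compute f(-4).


-4 satisfies x < 5
f(-4) = -5

-5


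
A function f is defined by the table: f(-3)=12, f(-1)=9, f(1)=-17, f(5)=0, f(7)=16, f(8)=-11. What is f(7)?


Reading from the table at x = 7

16


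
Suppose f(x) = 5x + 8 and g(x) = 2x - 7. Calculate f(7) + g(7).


f(7) = 43
g(7) = 7
Sum = 50

50


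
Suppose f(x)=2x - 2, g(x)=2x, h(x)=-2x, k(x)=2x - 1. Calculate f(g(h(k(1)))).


k(1) = 1
h(1) = -2
g(-2) = -4
f(-4) = -10

-10


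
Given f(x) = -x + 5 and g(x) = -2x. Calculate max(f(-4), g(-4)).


9


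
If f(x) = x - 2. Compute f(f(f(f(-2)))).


f(-2) = -4
f(-4) = -6
f(-6) = -8
f(-8) = -10

-10


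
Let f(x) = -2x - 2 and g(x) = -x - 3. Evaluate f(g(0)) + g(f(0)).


f(g(0)) = 4
g(f(0)) = -1
Sum = 3

3


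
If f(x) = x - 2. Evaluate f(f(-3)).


f(-3) = -5
f(-5) = -7

-7


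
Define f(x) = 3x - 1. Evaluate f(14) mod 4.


f(14) = 41
41 mod 4 = 1

1


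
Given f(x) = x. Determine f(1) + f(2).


f(1) = 1
f(2) = 2
Sum = 3

3


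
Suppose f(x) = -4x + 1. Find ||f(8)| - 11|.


f(8) = -31
|-31| = 31
|31 - 11| = 20

20


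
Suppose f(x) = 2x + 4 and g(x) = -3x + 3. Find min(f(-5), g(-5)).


f(-5) = -6
g(-5) = 18
min = -6

-6


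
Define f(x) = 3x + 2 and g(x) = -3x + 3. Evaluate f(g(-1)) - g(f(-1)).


14


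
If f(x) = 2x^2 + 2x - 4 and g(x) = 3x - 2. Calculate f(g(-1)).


g(-1) = -5
f(-5) = 2*(-5)^2 + 2*(-5) - 4 = 36

36


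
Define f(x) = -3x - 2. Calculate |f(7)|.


23


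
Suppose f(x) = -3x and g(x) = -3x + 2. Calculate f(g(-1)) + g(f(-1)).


f(g(-1)) = -15
g(f(-1)) = -7
Sum = -22

-22


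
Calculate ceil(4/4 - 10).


4/4 = 1
1 - 10 = -9
ceil(-9) = -9

-9


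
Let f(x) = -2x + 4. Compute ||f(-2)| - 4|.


f(-2) = 8
|8| = 8
|8 - 4| = 4

4


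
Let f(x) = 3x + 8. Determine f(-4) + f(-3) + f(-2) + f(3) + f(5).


37


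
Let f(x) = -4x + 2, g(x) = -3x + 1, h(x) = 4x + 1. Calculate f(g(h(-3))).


h(-3) = -11
g(-11) = 34
f(34) = -134

-134


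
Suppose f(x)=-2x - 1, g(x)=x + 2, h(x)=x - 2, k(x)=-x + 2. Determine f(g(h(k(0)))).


k(0) = 2
h(2) = 0
g(0) = 2
f(2) = -5

-5


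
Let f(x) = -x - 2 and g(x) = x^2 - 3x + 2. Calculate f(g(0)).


g(0) = 2
f(2) = -4

-4


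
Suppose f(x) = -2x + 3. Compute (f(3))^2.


9


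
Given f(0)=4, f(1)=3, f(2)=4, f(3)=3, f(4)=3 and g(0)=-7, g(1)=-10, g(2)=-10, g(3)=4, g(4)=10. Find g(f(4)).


f(4) = 3
g(3) = 4

4


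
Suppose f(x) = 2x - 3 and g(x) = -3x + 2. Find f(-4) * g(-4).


f(-4) = -11
g(-4) = 14
Product = -154

-154


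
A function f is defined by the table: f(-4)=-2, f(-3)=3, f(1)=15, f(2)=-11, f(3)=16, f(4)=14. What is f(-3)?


3


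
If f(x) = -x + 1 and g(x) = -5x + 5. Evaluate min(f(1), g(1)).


f(1) = 0
g(1) = 0
min = 0

0


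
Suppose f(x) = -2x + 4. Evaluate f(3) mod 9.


f(3) = -2
-2 mod 9 = 7

7


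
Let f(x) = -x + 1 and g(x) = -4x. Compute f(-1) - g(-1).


f(-1) = 2
g(-1) = 4
Difference = -2

-2


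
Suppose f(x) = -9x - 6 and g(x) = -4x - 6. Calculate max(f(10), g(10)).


f(10) = -96
g(10) = -46
max = -46

-46


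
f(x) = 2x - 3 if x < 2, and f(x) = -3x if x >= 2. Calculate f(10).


-30


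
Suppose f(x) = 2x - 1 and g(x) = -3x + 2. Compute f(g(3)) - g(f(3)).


f(g(3)) = -15
g(f(3)) = -13
Difference = -2

-2


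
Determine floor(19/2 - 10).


19/2 = 9.5
9.5 - 10 = -0.5
floor(-0.5) = -1

-1


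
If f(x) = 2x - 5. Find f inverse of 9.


Solve 2x - 5 = 9
x = (9 + 5) / 2 = 7

7


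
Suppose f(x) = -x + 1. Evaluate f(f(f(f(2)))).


2


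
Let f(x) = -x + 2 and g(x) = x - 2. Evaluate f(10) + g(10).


f(10) = -8
g(10) = 8
Sum = 0

0


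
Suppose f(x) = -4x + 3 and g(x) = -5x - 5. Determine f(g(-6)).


g(-6) = 25
f(25) = -97

-97


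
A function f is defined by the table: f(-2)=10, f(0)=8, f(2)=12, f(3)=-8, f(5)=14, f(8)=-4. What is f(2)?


Reading from the table at x = 2

12


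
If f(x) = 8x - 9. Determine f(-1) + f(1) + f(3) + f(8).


f(-1) = -17
f(1) = -1
f(3) = 15
f(8) = 55
Sum = 52

52


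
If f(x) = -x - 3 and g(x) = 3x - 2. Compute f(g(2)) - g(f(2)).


f(g(2)) = -7
g(f(2)) = -17
Difference = 10

10


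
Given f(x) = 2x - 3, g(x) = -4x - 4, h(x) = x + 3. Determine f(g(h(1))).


h(1) = 4
g(4) = -20
f(-20) = -43

-43


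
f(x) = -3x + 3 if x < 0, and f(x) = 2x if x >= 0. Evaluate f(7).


14


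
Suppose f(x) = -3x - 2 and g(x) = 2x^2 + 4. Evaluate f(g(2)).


g(2) = 12
f(12) = -38

-38


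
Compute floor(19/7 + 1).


19/7 = 2.7143
2.7143 + 1 = 3.7143
floor(3.7143) = 3

3


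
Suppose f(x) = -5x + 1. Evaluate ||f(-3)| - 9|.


7


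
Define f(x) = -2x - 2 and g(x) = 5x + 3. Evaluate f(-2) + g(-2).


f(-2) = 2
g(-2) = -7
Sum = -5

-5


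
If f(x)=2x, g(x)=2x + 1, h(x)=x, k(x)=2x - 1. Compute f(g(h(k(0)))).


k(0) = -1
h(-1) = -1
g(-1) = -1
f(-1) = -2

-2


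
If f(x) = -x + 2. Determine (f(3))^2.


f(3) = -1
(-1)^2 = 1

1


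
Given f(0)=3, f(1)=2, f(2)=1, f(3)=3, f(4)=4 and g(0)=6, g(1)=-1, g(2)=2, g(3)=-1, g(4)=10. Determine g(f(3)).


f(3) = 3
g(3) = -1

-1


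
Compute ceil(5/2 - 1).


5/2 = 2.5
2.5 - 1 = 1.5
ceil(1.5) = 2

2


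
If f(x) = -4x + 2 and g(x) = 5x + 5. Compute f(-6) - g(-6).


51


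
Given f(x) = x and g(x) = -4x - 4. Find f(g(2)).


g(2) = -12
f(-12) = -12

-12


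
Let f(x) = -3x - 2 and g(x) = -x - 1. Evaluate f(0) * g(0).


f(0) = -2
g(0) = -1
Product = 2

2


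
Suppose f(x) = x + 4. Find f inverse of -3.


Solve x + 4 = -3
x = (-3 - 4) / 1 = -7

-7


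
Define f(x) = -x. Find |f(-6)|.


f(-6) = 6
|6| = 6

6


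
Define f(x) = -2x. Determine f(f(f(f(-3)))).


f(-3) = 6
f(6) = -12
f(-12) = 24
f(24) = -48

-48


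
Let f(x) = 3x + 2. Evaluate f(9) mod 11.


f(9) = 29
29 mod 11 = 7

7


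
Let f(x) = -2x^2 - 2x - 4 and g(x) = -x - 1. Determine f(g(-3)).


-16


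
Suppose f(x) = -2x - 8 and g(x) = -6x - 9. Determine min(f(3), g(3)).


f(3) = -14
g(3) = -27
min = -27

-27


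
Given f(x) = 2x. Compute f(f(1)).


f(1) = 2
f(2) = 4

4


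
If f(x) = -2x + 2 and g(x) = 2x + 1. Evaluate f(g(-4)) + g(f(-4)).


37


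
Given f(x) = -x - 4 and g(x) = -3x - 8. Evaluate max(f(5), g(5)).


f(5) = -9
g(5) = -23
max = -9

-9


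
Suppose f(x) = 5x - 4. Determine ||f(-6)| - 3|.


31


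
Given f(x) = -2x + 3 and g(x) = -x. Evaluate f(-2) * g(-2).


14


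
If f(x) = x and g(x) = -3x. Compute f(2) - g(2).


f(2) = 2
g(2) = -6
Difference = 8

8


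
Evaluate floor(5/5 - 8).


5/5 = 1
1 - 8 = -7
floor(-7) = -7

-7


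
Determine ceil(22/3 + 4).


22/3 = 7.3333
7.3333 + 4 = 11.3333
ceil(11.3333) = 12

12


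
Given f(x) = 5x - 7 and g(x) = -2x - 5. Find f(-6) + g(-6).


f(-6) = -37
g(-6) = 7
Sum = -30

-30


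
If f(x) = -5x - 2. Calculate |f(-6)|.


f(-6) = 28
|28| = 28

28


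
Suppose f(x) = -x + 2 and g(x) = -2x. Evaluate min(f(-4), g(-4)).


f(-4) = 6
g(-4) = 8
min = 6

6


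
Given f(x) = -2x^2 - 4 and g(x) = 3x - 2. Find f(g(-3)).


g(-3) = -11
f(-11) = (-2)*(-11)^2 - 4 = -246

-246


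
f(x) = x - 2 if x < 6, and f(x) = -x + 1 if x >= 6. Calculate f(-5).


-5 satisfies x < 6
f(-5) = -7

-7


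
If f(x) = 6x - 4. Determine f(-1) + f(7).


f(-1) = -10
f(7) = 38
Sum = 28

28


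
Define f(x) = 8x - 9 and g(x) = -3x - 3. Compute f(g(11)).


-297


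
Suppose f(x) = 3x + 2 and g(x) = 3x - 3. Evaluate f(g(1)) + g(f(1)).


f(g(1)) = 2
g(f(1)) = 12
Sum = 14

14


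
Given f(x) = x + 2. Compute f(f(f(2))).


f(2) = 4
f(4) = 6
f(6) = 8

8


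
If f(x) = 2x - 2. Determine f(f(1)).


f(1) = 0
f(0) = -2

-2


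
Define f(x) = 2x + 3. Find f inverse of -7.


Solve 2x + 3 = -7
x = (-7 - 3) / 2 = -5

-5


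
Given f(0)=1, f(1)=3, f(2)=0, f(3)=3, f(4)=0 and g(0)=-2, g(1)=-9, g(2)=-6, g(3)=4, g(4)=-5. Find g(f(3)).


4


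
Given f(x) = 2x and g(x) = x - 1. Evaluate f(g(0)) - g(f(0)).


f(g(0)) = -2
g(f(0)) = -1
Difference = -1

-1


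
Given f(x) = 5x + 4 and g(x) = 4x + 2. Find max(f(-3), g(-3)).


f(-3) = -11
g(-3) = -10
max = -10

-10


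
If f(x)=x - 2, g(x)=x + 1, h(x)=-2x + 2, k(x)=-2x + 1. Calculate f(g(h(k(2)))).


k(2) = -3
h(-3) = 8
g(8) = 9
f(9) = 7

7


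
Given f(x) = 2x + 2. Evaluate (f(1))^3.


f(1) = 4
(4)^3 = 64

64


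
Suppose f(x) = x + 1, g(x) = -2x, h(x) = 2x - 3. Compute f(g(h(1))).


h(1) = -1
g(-1) = 2
f(2) = 3

3


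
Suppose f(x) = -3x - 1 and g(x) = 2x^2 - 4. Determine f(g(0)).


g(0) = -4
f(-4) = 11

11


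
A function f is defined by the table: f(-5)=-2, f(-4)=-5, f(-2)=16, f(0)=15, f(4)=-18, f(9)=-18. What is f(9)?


Reading from the table at x = 9

-18


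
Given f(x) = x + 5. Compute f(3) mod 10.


f(3) = 8
8 mod 10 = 8

8


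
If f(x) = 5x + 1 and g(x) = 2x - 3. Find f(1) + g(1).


f(1) = 6
g(1) = -1
Sum = 5

5


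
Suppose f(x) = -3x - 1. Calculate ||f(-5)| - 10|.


4


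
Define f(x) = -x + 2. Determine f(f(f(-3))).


f(-3) = 5
f(5) = -3
f(-3) = 5

5


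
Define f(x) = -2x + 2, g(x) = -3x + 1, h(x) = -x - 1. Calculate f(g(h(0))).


h(0) = -1
g(-1) = 4
f(4) = -6

-6


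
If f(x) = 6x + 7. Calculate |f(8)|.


f(8) = 55
|55| = 55

55


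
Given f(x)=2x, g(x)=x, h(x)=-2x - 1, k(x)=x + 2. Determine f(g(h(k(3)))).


k(3) = 5
h(5) = -11
g(-11) = -11
f(-11) = -22

-22


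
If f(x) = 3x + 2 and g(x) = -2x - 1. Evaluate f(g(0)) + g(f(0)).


f(g(0)) = -1
g(f(0)) = -5
Sum = -6

-6
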